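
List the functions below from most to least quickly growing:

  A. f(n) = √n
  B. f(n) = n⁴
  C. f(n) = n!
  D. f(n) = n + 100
C > B > D > A

Comparing growth rates:
C = n! is O(n!)
B = n⁴ is O(n⁴)
D = n + 100 is O(n)
A = √n is O(√n)

Therefore, the order from fastest to slowest is: C > B > D > A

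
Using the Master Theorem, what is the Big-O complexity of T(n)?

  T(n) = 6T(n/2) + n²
Θ(n^log₂(6))

Master Theorem: a = 6, b = 2, f(n) = n².
Compute the critical exponent d = log₂(6) = 2.585.
Compare f(n) = Θ(n²) against n^d:
  k = 2 < d = 2.585, so f(n) = O(n^(d-ε)) — Case 1.
  The recursion cost dominates: T(n) = Θ(n^d) = Θ(n^log₂(6)).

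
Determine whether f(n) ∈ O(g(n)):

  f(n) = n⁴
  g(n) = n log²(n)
False

f(n) = n⁴ is O(n⁴), and g(n) = n log²(n) is O(n log² n).
Since O(n⁴) grows faster than O(n log² n), f(n) = O(g(n)) is false.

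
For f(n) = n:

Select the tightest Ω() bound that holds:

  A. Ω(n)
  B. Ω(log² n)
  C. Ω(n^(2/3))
A

f(n) = n is Ω(n).
All listed options are valid Big-Ω bounds (lower bounds),
but Ω(n) is the tightest (largest valid bound).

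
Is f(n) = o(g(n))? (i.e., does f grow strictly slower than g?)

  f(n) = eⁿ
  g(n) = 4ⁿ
True

f(n) = eⁿ is O(eⁿ), and g(n) = 4ⁿ is O(4ⁿ).
Since O(eⁿ) grows strictly slower than O(4ⁿ), f(n) = o(g(n)) is true.
This means lim(n→∞) f(n)/g(n) = 0.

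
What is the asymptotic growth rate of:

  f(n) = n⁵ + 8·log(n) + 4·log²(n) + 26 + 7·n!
Θ(n!)

Order the terms by growth rate: 26 ≺ 8·log(n) ≺ 4·log²(n) ≺ n⁵ ≺ 7·n!.
The fastest-growing term 7·n! dominates as n → ∞; dropping its constant factor gives Θ(n!).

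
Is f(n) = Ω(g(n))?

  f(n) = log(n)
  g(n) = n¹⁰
False

f(n) = log(n) is O(log n), and g(n) = n¹⁰ is O(n¹⁰).
Since O(log n) grows slower than O(n¹⁰), f(n) = Ω(g(n)) is false.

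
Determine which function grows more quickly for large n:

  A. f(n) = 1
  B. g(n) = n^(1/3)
B

f(n) = 1 is O(1), while g(n) = n^(1/3) is O(n^(1/3)).
Since O(n^(1/3)) grows faster than O(1), g(n) dominates.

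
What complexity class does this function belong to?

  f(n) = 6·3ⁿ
O(3ⁿ)

The dominant term in 6·3ⁿ is 6·3ⁿ, which is Θ(3ⁿ).
Constants are absorbed, so the tightest bound is O(3ⁿ).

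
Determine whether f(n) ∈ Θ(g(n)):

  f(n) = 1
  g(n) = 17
True

f(n) = 1 and g(n) = 17 are both O(1).
Since they have the same asymptotic growth rate, f(n) = Θ(g(n)) is true.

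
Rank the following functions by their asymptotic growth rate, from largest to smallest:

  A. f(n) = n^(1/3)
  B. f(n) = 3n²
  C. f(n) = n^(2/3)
B > C > A

Comparing growth rates:
B = 3n² is O(n²)
C = n^(2/3) is O(n^(2/3))
A = n^(1/3) is O(n^(1/3))

Therefore, the order from fastest to slowest is: B > C > A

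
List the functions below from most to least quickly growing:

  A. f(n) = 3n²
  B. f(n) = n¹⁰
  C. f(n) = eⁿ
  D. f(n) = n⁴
C > B > D > A

Comparing growth rates:
C = eⁿ is O(eⁿ)
B = n¹⁰ is O(n¹⁰)
D = n⁴ is O(n⁴)
A = 3n² is O(n²)

Therefore, the order from fastest to slowest is: C > B > D > A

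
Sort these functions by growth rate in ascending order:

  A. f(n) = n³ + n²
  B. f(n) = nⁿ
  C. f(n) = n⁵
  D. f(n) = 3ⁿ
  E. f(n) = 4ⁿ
A < C < D < E < B

Comparing growth rates:
A = n³ + n² is O(n³)
C = n⁵ is O(n⁵)
D = 3ⁿ is O(3ⁿ)
E = 4ⁿ is O(4ⁿ)
B = nⁿ is O(nⁿ)

Therefore, the order from slowest to fastest is: A < C < D < E < B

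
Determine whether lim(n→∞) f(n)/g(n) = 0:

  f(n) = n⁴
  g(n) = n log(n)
False

f(n) = n⁴ is O(n⁴), and g(n) = n log(n) is O(n log n).
Since O(n⁴) grows faster than or equal to O(n log n), f(n) = o(g(n)) is false.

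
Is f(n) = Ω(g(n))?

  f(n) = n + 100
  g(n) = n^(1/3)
True

f(n) = n + 100 is O(n), and g(n) = n^(1/3) is O(n^(1/3)).
Since O(n) grows at least as fast as O(n^(1/3)), f(n) = Ω(g(n)) is true.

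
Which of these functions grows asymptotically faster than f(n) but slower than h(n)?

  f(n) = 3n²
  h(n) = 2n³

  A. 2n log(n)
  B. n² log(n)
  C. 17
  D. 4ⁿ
B

We need g(n) with 3n² = o(g(n)) and g(n) = o(2n³), i.e. O(n²) ≺ g ≺ O(n³).
Check each option:
  A. 2n log(n) — O(n log n) does not grow strictly faster than f(n)
  B. n² log(n) — O(n² log n) is strictly between O(n²) and O(n³) ✓
  C. 17 — O(1) does not grow strictly faster than f(n)
  D. 4ⁿ — O(4ⁿ) does not grow strictly slower than h(n)

Only option B (n² log(n)) lies strictly between.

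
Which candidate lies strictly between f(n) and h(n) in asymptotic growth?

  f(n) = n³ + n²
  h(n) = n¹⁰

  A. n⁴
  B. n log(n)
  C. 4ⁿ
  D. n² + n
A

We need g(n) with n³ + n² = o(g(n)) and g(n) = o(n¹⁰), i.e. O(n³) ≺ g ≺ O(n¹⁰).
Check each option:
  A. n⁴ — O(n⁴) is strictly between O(n³) and O(n¹⁰) ✓
  B. n log(n) — O(n log n) does not grow strictly faster than f(n)
  C. 4ⁿ — O(4ⁿ) does not grow strictly slower than h(n)
  D. n² + n — O(n²) does not grow strictly faster than f(n)

Only option A (n⁴) lies strictly between.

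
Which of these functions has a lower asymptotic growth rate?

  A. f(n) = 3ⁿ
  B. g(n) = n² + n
B

f(n) = 3ⁿ is O(3ⁿ), while g(n) = n² + n is O(n²).
Since O(n²) grows slower than O(3ⁿ), g(n) is dominated.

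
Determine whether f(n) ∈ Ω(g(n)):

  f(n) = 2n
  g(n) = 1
True

f(n) = 2n is O(n), and g(n) = 1 is O(1).
Since O(n) grows at least as fast as O(1), f(n) = Ω(g(n)) is true.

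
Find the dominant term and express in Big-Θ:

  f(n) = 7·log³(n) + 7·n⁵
Θ(n⁵)

Order the terms by growth rate: 7·log³(n) ≺ 7·n⁵.
The fastest-growing term 7·n⁵ dominates as n → ∞; dropping its constant factor gives Θ(n⁵).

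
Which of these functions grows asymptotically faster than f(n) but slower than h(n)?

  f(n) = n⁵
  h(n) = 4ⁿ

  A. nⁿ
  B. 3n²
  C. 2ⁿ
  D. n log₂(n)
C

We need g(n) with n⁵ = o(g(n)) and g(n) = o(4ⁿ), i.e. O(n⁵) ≺ g ≺ O(4ⁿ).
Check each option:
  A. nⁿ — O(nⁿ) does not grow strictly slower than h(n)
  B. 3n² — O(n²) does not grow strictly faster than f(n)
  C. 2ⁿ — O(2ⁿ) is strictly between O(n⁵) and O(4ⁿ) ✓
  D. n log₂(n) — O(n log n) does not grow strictly faster than f(n)

Only option C (2ⁿ) lies strictly between.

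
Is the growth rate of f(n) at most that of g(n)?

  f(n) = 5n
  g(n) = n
True

f(n) = 5n and g(n) = n are both O(n).
Big-O permits equal growth rates (f ≤ c·g for some c), so f(n) = O(g(n)) is true.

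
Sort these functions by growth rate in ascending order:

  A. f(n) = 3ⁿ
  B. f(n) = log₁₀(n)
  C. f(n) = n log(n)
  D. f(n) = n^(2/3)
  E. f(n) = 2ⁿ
B < D < C < E < A

Comparing growth rates:
B = log₁₀(n) is O(log n)
D = n^(2/3) is O(n^(2/3))
C = n log(n) is O(n log n)
E = 2ⁿ is O(2ⁿ)
A = 3ⁿ is O(3ⁿ)

Therefore, the order from slowest to fastest is: B < D < C < E < A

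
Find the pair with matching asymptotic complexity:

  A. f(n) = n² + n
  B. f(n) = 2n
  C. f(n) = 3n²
A and C

Examining each function:
  A. n² + n is O(n²)
  B. 2n is O(n)
  C. 3n² is O(n²)

Functions A and C both have the same complexity class.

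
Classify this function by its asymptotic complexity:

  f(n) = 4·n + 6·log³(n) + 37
O(n)

The dominant term in 4·n + 6·log³(n) + 37 is 4·n, which is Θ(n).
Lower-order terms (6·log³(n), 37) are asymptotically negligible.
Constants are absorbed, so the tightest bound is O(n).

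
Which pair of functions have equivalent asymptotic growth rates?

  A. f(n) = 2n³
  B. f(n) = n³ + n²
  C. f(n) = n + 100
A and B

Examining each function:
  A. 2n³ is O(n³)
  B. n³ + n² is O(n³)
  C. n + 100 is O(n)

Functions A and B both have the same complexity class.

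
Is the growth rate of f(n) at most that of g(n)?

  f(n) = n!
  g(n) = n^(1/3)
False

f(n) = n! is O(n!), and g(n) = n^(1/3) is O(n^(1/3)).
Since O(n!) grows faster than O(n^(1/3)), f(n) = O(g(n)) is false.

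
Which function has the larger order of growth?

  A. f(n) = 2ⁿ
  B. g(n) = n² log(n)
A

f(n) = 2ⁿ is O(2ⁿ), while g(n) = n² log(n) is O(n² log n).
Since O(2ⁿ) grows faster than O(n² log n), f(n) dominates.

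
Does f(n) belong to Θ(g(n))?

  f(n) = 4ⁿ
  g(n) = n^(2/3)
False

f(n) = 4ⁿ is O(4ⁿ), and g(n) = n^(2/3) is O(n^(2/3)).
Since they have different growth rates, f(n) = Θ(g(n)) is false.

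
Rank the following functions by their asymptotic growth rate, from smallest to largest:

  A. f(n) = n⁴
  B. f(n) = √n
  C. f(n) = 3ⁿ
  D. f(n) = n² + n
B < D < A < C

Comparing growth rates:
B = √n is O(√n)
D = n² + n is O(n²)
A = n⁴ is O(n⁴)
C = 3ⁿ is O(3ⁿ)

Therefore, the order from slowest to fastest is: B < D < A < C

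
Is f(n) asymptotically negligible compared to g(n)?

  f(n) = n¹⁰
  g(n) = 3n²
False

f(n) = n¹⁰ is O(n¹⁰), and g(n) = 3n² is O(n²).
Since O(n¹⁰) grows faster than or equal to O(n²), f(n) = o(g(n)) is false.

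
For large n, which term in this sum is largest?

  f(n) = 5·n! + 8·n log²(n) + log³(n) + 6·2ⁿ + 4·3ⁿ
5·n!

Looking at each term:
  - 5·n! is O(n!)
  - 8·n log²(n) is O(n log² n)
  - log³(n) is O(log³ n)
  - 6·2ⁿ is O(2ⁿ)
  - 4·3ⁿ is O(3ⁿ)

The term 5·n! (O(n!)) grows fastest and dominates all others.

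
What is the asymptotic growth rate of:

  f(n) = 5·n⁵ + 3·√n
Θ(n⁵)

Order the terms by growth rate: 3·√n ≺ 5·n⁵.
The fastest-growing term 5·n⁵ dominates as n → ∞; dropping its constant factor gives Θ(n⁵).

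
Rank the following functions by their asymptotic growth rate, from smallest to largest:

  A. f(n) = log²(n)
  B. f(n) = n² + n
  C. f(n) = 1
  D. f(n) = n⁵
C < A < B < D

Comparing growth rates:
C = 1 is O(1)
A = log²(n) is O(log² n)
B = n² + n is O(n²)
D = n⁵ is O(n⁵)

Therefore, the order from slowest to fastest is: C < A < B < D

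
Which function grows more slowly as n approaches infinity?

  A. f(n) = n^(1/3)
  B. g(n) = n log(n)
A

f(n) = n^(1/3) is O(n^(1/3)), while g(n) = n log(n) is O(n log n).
Since O(n^(1/3)) grows slower than O(n log n), f(n) is dominated.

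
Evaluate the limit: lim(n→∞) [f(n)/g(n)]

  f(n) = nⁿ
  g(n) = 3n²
∞

Since nⁿ (O(nⁿ)) grows faster than 3n² (O(n²)),
the ratio f(n)/g(n) → ∞ as n → ∞.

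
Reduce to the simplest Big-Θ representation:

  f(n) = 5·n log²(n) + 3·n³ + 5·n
Θ(n³)

Order the terms by growth rate: 5·n ≺ 5·n log²(n) ≺ 3·n³.
The fastest-growing term 3·n³ dominates as n → ∞; dropping its constant factor gives Θ(n³).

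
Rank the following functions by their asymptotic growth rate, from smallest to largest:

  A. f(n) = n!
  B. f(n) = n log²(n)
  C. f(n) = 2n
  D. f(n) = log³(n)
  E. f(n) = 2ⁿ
D < C < B < E < A

Comparing growth rates:
D = log³(n) is O(log³ n)
C = 2n is O(n)
B = n log²(n) is O(n log² n)
E = 2ⁿ is O(2ⁿ)
A = n! is O(n!)

Therefore, the order from slowest to fastest is: D < C < B < E < A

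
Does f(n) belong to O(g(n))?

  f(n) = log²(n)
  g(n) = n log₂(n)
True

f(n) = log²(n) is O(log² n), and g(n) = n log₂(n) is O(n log n).
Since O(log² n) ⊆ O(n log n) (f grows no faster than g), f(n) = O(g(n)) is true.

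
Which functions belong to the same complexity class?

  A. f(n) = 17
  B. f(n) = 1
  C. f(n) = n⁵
A and B

Examining each function:
  A. 17 is O(1)
  B. 1 is O(1)
  C. n⁵ is O(n⁵)

Functions A and B both have the same complexity class.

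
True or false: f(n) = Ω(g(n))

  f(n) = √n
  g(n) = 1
True

f(n) = √n is O(√n), and g(n) = 1 is O(1).
Since O(√n) grows at least as fast as O(1), f(n) = Ω(g(n)) is true.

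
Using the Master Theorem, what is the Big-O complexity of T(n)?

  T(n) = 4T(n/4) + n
Θ(n log n)

Master Theorem: a = 4, b = 4, f(n) = n.
Compute the critical exponent d = log₄(4) = 1.
Compare f(n) = Θ(n) against n^d:
  k = 1 = d, so f(n) = Θ(n^d) — Case 2.
  Work is balanced across levels: T(n) = Θ(n^d log n) = Θ(n log n).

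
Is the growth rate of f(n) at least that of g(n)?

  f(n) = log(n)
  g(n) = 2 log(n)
True

f(n) = log(n) and g(n) = 2 log(n) are both O(log n).
Big-Ω permits equal growth rates (f ≥ c·g for some c > 0), so f(n) = Ω(g(n)) is true.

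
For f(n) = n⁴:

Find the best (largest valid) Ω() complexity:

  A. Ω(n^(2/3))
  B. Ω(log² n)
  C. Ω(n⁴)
C

f(n) = n⁴ is Ω(n⁴).
All listed options are valid Big-Ω bounds (lower bounds),
but Ω(n⁴) is the tightest (largest valid bound).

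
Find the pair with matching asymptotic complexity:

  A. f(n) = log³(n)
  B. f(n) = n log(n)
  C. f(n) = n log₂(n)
B and C

Examining each function:
  A. log³(n) is O(log³ n)
  B. n log(n) is O(n log n)
  C. n log₂(n) is O(n log n)

Functions B and C both have the same complexity class.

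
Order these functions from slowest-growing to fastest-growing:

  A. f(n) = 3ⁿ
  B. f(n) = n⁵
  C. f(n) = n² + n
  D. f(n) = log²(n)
D < C < B < A

Comparing growth rates:
D = log²(n) is O(log² n)
C = n² + n is O(n²)
B = n⁵ is O(n⁵)
A = 3ⁿ is O(3ⁿ)

Therefore, the order from slowest to fastest is: D < C < B < A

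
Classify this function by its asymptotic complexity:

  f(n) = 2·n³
O(n³)

The dominant term in 2·n³ is 2·n³, which is Θ(n³).
Constants are absorbed, so the tightest bound is O(n³).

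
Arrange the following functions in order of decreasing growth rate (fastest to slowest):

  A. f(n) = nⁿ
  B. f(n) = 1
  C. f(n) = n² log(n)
A > C > B

Comparing growth rates:
A = nⁿ is O(nⁿ)
C = n² log(n) is O(n² log n)
B = 1 is O(1)

Therefore, the order from fastest to slowest is: A > C > B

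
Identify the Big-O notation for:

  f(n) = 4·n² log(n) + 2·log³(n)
O(n² log n)

The dominant term in 4·n² log(n) + 2·log³(n) is 4·n² log(n), which is Θ(n² log n).
Lower-order terms (2·log³(n)) are asymptotically negligible.
Constants are absorbed, so the tightest bound is O(n² log n).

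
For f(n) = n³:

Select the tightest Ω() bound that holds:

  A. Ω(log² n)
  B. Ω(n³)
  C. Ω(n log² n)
B

f(n) = n³ is Ω(n³).
All listed options are valid Big-Ω bounds (lower bounds),
but Ω(n³) is the tightest (largest valid bound).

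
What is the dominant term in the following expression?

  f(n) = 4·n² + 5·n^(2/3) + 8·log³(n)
4·n²

Looking at each term:
  - 4·n² is O(n²)
  - 5·n^(2/3) is O(n^(2/3))
  - 8·log³(n) is O(log³ n)

The term 4·n² (O(n²)) grows fastest and dominates all others.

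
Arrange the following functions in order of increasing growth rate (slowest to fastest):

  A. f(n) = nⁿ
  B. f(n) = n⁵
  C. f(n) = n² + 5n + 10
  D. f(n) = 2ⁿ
C < B < D < A

Comparing growth rates:
C = n² + 5n + 10 is O(n²)
B = n⁵ is O(n⁵)
D = 2ⁿ is O(2ⁿ)
A = nⁿ is O(nⁿ)

Therefore, the order from slowest to fastest is: C < B < D < A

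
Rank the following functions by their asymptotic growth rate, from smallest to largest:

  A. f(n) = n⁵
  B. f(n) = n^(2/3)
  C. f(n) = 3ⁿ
B < A < C

Comparing growth rates:
B = n^(2/3) is O(n^(2/3))
A = n⁵ is O(n⁵)
C = 3ⁿ is O(3ⁿ)

Therefore, the order from slowest to fastest is: B < A < C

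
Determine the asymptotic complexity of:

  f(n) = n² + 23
O(n²)

The dominant term in n² + 23 is n², which is Θ(n²).
Lower-order terms (23) are asymptotically negligible.
Constants are absorbed, so the tightest bound is O(n²).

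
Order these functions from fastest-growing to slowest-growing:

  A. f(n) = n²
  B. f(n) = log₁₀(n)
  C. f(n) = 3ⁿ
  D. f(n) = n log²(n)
C > A > D > B

Comparing growth rates:
C = 3ⁿ is O(3ⁿ)
A = n² is O(n²)
D = n log²(n) is O(n log² n)
B = log₁₀(n) is O(log n)

Therefore, the order from fastest to slowest is: C > A > D > B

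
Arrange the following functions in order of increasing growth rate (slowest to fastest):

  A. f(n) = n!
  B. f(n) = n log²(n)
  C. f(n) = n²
B < C < A

Comparing growth rates:
B = n log²(n) is O(n log² n)
C = n² is O(n²)
A = n! is O(n!)

Therefore, the order from slowest to fastest is: B < C < A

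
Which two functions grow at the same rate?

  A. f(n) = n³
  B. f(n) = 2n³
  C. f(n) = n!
A and B

Examining each function:
  A. n³ is O(n³)
  B. 2n³ is O(n³)
  C. n! is O(n!)

Functions A and B both have the same complexity class.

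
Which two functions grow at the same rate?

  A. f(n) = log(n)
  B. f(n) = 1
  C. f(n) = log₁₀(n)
A and C

Examining each function:
  A. log(n) is O(log n)
  B. 1 is O(1)
  C. log₁₀(n) is O(log n)

Functions A and C both have the same complexity class.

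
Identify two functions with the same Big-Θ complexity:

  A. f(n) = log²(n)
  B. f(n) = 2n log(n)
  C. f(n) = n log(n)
B and C

Examining each function:
  A. log²(n) is O(log² n)
  B. 2n log(n) is O(n log n)
  C. n log(n) is O(n log n)

Functions B and C both have the same complexity class.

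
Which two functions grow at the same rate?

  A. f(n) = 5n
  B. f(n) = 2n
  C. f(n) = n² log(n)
A and B

Examining each function:
  A. 5n is O(n)
  B. 2n is O(n)
  C. n² log(n) is O(n² log n)

Functions A and B both have the same complexity class.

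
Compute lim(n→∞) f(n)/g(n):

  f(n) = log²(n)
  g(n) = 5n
0

Since log²(n) (O(log² n)) grows slower than 5n (O(n)),
the ratio f(n)/g(n) → 0 as n → ∞.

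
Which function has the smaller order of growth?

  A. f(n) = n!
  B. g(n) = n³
B

f(n) = n! is O(n!), while g(n) = n³ is O(n³).
Since O(n³) grows slower than O(n!), g(n) is dominated.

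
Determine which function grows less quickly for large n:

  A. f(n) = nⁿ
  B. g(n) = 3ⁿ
B

f(n) = nⁿ is O(nⁿ), while g(n) = 3ⁿ is O(3ⁿ).
Since O(3ⁿ) grows slower than O(nⁿ), g(n) is dominated.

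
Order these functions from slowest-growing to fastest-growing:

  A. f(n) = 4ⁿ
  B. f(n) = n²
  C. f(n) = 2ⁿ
B < C < A

Comparing growth rates:
B = n² is O(n²)
C = 2ⁿ is O(2ⁿ)
A = 4ⁿ is O(4ⁿ)

Therefore, the order from slowest to fastest is: B < C < A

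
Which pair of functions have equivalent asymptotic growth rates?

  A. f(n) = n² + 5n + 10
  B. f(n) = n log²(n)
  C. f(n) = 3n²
A and C

Examining each function:
  A. n² + 5n + 10 is O(n²)
  B. n log²(n) is O(n log² n)
  C. 3n² is O(n²)

Functions A and C both have the same complexity class.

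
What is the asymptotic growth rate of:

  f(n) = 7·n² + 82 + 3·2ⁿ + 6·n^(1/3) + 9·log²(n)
Θ(2ⁿ)

Order the terms by growth rate: 82 ≺ 9·log²(n) ≺ 6·n^(1/3) ≺ 7·n² ≺ 3·2ⁿ.
The fastest-growing term 3·2ⁿ dominates as n → ∞; dropping its constant factor gives Θ(2ⁿ).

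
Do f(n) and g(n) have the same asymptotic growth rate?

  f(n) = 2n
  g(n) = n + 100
True

f(n) = 2n and g(n) = n + 100 are both O(n).
Since they have the same asymptotic growth rate, f(n) = Θ(g(n)) is true.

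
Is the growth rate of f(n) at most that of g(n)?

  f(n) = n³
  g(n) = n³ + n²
True

f(n) = n³ and g(n) = n³ + n² are both O(n³).
Big-O permits equal growth rates (f ≤ c·g for some c), so f(n) = O(g(n)) is true.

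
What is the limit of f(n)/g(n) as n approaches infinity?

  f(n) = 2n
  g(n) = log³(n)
∞

Since 2n (O(n)) grows faster than log³(n) (O(log³ n)),
the ratio f(n)/g(n) → ∞ as n → ∞.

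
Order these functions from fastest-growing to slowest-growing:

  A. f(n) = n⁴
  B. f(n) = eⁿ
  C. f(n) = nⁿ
C > B > A

Comparing growth rates:
C = nⁿ is O(nⁿ)
B = eⁿ is O(eⁿ)
A = n⁴ is O(n⁴)

Therefore, the order from fastest to slowest is: C > B > A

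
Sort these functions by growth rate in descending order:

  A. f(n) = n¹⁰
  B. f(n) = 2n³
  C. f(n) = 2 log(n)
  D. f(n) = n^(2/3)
A > B > D > C

Comparing growth rates:
A = n¹⁰ is O(n¹⁰)
B = 2n³ is O(n³)
D = n^(2/3) is O(n^(2/3))
C = 2 log(n) is O(log n)

Therefore, the order from fastest to slowest is: A > B > D > C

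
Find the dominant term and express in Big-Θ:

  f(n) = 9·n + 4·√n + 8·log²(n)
Θ(n)

Order the terms by growth rate: 8·log²(n) ≺ 4·√n ≺ 9·n.
The fastest-growing term 9·n dominates as n → ∞; dropping its constant factor gives Θ(n).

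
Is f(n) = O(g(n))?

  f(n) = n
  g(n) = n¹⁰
True

f(n) = n is O(n), and g(n) = n¹⁰ is O(n¹⁰).
Since O(n) ⊆ O(n¹⁰) (f grows no faster than g), f(n) = O(g(n)) is true.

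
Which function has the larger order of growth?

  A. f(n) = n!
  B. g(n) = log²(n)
A

f(n) = n! is O(n!), while g(n) = log²(n) is O(log² n).
Since O(n!) grows faster than O(log² n), f(n) dominates.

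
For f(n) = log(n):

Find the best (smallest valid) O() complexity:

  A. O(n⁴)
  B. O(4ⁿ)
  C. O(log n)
C

f(n) = log(n) is O(log n).
All listed options are valid Big-O bounds (upper bounds),
but O(log n) is the tightest (smallest valid bound).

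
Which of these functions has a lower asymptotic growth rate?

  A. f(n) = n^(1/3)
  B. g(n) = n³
A

f(n) = n^(1/3) is O(n^(1/3)), while g(n) = n³ is O(n³).
Since O(n^(1/3)) grows slower than O(n³), f(n) is dominated.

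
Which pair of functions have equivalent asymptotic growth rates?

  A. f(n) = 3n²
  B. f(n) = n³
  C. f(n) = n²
A and C

Examining each function:
  A. 3n² is O(n²)
  B. n³ is O(n³)
  C. n² is O(n²)

Functions A and C both have the same complexity class.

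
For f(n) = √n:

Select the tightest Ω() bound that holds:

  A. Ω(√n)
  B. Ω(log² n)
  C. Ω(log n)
A

f(n) = √n is Ω(√n).
All listed options are valid Big-Ω bounds (lower bounds),
but Ω(√n) is the tightest (largest valid bound).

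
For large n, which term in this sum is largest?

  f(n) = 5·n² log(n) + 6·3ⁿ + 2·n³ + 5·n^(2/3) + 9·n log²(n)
6·3ⁿ

Looking at each term:
  - 5·n² log(n) is O(n² log n)
  - 6·3ⁿ is O(3ⁿ)
  - 2·n³ is O(n³)
  - 5·n^(2/3) is O(n^(2/3))
  - 9·n log²(n) is O(n log² n)

The term 6·3ⁿ (O(3ⁿ)) grows fastest and dominates all others.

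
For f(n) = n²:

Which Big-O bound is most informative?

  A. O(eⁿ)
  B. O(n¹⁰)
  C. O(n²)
C

f(n) = n² is O(n²).
All listed options are valid Big-O bounds (upper bounds),
but O(n²) is the tightest (smallest valid bound).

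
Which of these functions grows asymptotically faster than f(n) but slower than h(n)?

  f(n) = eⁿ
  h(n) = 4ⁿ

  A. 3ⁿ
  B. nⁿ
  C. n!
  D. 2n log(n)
A

We need g(n) with eⁿ = o(g(n)) and g(n) = o(4ⁿ), i.e. O(eⁿ) ≺ g ≺ O(4ⁿ).
Check each option:
  A. 3ⁿ — O(3ⁿ) is strictly between O(eⁿ) and O(4ⁿ) ✓
  B. nⁿ — O(nⁿ) does not grow strictly slower than h(n)
  C. n! — O(n!) does not grow strictly slower than h(n)
  D. 2n log(n) — O(n log n) does not grow strictly faster than f(n)

Only option A (3ⁿ) lies strictly between.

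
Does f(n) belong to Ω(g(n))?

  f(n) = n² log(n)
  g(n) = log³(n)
True

f(n) = n² log(n) is O(n² log n), and g(n) = log³(n) is O(log³ n).
Since O(n² log n) grows at least as fast as O(log³ n), f(n) = Ω(g(n)) is true.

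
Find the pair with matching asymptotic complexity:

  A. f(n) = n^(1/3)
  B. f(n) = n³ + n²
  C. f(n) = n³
B and C

Examining each function:
  A. n^(1/3) is O(n^(1/3))
  B. n³ + n² is O(n³)
  C. n³ is O(n³)

Functions B and C both have the same complexity class.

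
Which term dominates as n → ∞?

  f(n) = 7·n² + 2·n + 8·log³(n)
7·n²

Looking at each term:
  - 7·n² is O(n²)
  - 2·n is O(n)
  - 8·log³(n) is O(log³ n)

The term 7·n² (O(n²)) grows fastest and dominates all others.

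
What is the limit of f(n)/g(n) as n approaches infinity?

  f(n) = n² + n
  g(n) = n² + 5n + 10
1

Since n² + n and n² + 5n + 10 have the same growth rate (O(n²)),
the ratio converges to a constant: 1.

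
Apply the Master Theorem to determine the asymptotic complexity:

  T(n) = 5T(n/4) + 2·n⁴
Θ(n⁴)

Master Theorem: a = 5, b = 4, f(n) = 2·n⁴.
Compute the critical exponent d = log₄(5) = 1.161.
Compare f(n) = Θ(n⁴) against n^d:
  k = 4 > d = 1.161, so f(n) = Ω(n^(d+ε)) — Case 3.
  Regularity: a·(n/b)^4/n^4 = a/b^4 = 5/256 < 1 ✓.
  The top-level work dominates: T(n) = Θ(f(n)) = Θ(n⁴).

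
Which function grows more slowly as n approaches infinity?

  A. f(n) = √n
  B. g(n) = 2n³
A

f(n) = √n is O(√n), while g(n) = 2n³ is O(n³).
Since O(√n) grows slower than O(n³), f(n) is dominated.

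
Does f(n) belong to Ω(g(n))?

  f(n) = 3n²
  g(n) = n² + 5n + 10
True

f(n) = 3n² and g(n) = n² + 5n + 10 are both O(n²).
Big-Ω permits equal growth rates (f ≥ c·g for some c > 0), so f(n) = Ω(g(n)) is true.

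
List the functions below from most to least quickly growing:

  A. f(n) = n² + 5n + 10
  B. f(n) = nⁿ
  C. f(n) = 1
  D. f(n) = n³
B > D > A > C

Comparing growth rates:
B = nⁿ is O(nⁿ)
D = n³ is O(n³)
A = n² + 5n + 10 is O(n²)
C = 1 is O(1)

Therefore, the order from fastest to slowest is: B > D > A > C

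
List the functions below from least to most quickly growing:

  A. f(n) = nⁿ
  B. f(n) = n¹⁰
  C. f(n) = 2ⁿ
B < C < A

Comparing growth rates:
B = n¹⁰ is O(n¹⁰)
C = 2ⁿ is O(2ⁿ)
A = nⁿ is O(nⁿ)

Therefore, the order from slowest to fastest is: B < C < A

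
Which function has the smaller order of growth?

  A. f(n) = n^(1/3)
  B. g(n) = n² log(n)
A

f(n) = n^(1/3) is O(n^(1/3)), while g(n) = n² log(n) is O(n² log n).
Since O(n^(1/3)) grows slower than O(n² log n), f(n) is dominated.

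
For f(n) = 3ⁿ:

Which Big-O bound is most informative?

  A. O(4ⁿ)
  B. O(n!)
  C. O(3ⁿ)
C

f(n) = 3ⁿ is O(3ⁿ).
All listed options are valid Big-O bounds (upper bounds),
but O(3ⁿ) is the tightest (smallest valid bound).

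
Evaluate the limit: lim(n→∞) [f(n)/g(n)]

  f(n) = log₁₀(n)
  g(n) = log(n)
1/log(10)

Since log₁₀(n) and log(n) have the same growth rate (O(log n)),
the ratio converges to a constant: 1/log(10).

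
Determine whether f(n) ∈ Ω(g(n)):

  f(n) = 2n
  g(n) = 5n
True

f(n) = 2n and g(n) = 5n are both O(n).
Big-Ω permits equal growth rates (f ≥ c·g for some c > 0), so f(n) = Ω(g(n)) is true.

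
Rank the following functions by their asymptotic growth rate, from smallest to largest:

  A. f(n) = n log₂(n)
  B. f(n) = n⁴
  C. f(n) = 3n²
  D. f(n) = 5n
D < A < C < B

Comparing growth rates:
D = 5n is O(n)
A = n log₂(n) is O(n log n)
C = 3n² is O(n²)
B = n⁴ is O(n⁴)

Therefore, the order from slowest to fastest is: D < A < C < B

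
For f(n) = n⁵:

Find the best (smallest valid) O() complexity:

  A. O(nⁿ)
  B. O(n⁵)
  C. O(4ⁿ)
B

f(n) = n⁵ is O(n⁵).
All listed options are valid Big-O bounds (upper bounds),
but O(n⁵) is the tightest (smallest valid bound).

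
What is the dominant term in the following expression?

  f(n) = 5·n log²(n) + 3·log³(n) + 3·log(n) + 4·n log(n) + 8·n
5·n log²(n)

Looking at each term:
  - 5·n log²(n) is O(n log² n)
  - 3·log³(n) is O(log³ n)
  - 3·log(n) is O(log n)
  - 4·n log(n) is O(n log n)
  - 8·n is O(n)

The term 5·n log²(n) (O(n log² n)) grows fastest and dominates all others.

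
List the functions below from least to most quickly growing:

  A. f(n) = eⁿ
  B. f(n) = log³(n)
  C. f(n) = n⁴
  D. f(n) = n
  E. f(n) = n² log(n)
B < D < E < C < A

Comparing growth rates:
B = log³(n) is O(log³ n)
D = n is O(n)
E = n² log(n) is O(n² log n)
C = n⁴ is O(n⁴)
A = eⁿ is O(eⁿ)

Therefore, the order from slowest to fastest is: B < D < E < C < A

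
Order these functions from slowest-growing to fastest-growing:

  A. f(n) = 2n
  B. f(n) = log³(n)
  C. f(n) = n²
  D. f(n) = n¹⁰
B < A < C < D

Comparing growth rates:
B = log³(n) is O(log³ n)
A = 2n is O(n)
C = n² is O(n²)
D = n¹⁰ is O(n¹⁰)

Therefore, the order from slowest to fastest is: B < A < C < D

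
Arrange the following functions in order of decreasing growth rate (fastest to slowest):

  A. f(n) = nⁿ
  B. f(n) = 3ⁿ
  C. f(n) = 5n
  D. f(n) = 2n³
A > B > D > C

Comparing growth rates:
A = nⁿ is O(nⁿ)
B = 3ⁿ is O(3ⁿ)
D = 2n³ is O(n³)
C = 5n is O(n)

Therefore, the order from fastest to slowest is: A > B > D > C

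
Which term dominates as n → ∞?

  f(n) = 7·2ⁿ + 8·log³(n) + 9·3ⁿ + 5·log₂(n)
9·3ⁿ

Looking at each term:
  - 7·2ⁿ is O(2ⁿ)
  - 8·log³(n) is O(log³ n)
  - 9·3ⁿ is O(3ⁿ)
  - 5·log₂(n) is O(log n)

The term 9·3ⁿ (O(3ⁿ)) grows fastest and dominates all others.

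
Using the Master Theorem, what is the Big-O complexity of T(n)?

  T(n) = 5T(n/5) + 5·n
Θ(n log n)

Master Theorem: a = 5, b = 5, f(n) = 5·n.
Compute the critical exponent d = log₅(5) = 1.
Compare f(n) = Θ(n) against n^d:
  k = 1 = d, so f(n) = Θ(n^d) — Case 2.
  Work is balanced across levels: T(n) = Θ(n^d log n) = Θ(n log n).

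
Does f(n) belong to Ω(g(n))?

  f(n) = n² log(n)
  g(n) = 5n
True

f(n) = n² log(n) is O(n² log n), and g(n) = 5n is O(n).
Since O(n² log n) grows at least as fast as O(n), f(n) = Ω(g(n)) is true.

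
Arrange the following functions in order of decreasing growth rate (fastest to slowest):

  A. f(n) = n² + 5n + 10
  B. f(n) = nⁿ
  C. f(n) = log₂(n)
B > A > C

Comparing growth rates:
B = nⁿ is O(nⁿ)
A = n² + 5n + 10 is O(n²)
C = log₂(n) is O(log n)

Therefore, the order from fastest to slowest is: B > A > C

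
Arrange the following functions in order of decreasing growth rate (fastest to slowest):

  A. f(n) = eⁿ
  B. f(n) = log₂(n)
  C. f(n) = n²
A > C > B

Comparing growth rates:
A = eⁿ is O(eⁿ)
C = n² is O(n²)
B = log₂(n) is O(log n)

Therefore, the order from fastest to slowest is: A > C > B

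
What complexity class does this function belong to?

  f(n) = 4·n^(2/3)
O(n^(2/3))

The dominant term in 4·n^(2/3) is 4·n^(2/3), which is Θ(n^(2/3)).
Constants are absorbed, so the tightest bound is O(n^(2/3)).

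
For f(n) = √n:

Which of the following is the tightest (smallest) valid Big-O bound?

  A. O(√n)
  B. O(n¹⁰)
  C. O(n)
A

f(n) = √n is O(√n).
All listed options are valid Big-O bounds (upper bounds),
but O(√n) is the tightest (smallest valid bound).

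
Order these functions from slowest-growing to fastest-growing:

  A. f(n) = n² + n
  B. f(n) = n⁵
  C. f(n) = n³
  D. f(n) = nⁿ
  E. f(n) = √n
E < A < C < B < D

Comparing growth rates:
E = √n is O(√n)
A = n² + n is O(n²)
C = n³ is O(n³)
B = n⁵ is O(n⁵)
D = nⁿ is O(nⁿ)

Therefore, the order from slowest to fastest is: E < A < C < B < D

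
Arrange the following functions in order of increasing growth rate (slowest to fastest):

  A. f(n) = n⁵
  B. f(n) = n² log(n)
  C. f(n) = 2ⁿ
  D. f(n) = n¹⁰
B < A < D < C

Comparing growth rates:
B = n² log(n) is O(n² log n)
A = n⁵ is O(n⁵)
D = n¹⁰ is O(n¹⁰)
C = 2ⁿ is O(2ⁿ)

Therefore, the order from slowest to fastest is: B < A < D < C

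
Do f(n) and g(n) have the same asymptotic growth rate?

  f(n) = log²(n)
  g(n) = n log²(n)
False

f(n) = log²(n) is O(log² n), and g(n) = n log²(n) is O(n log² n).
Since they have different growth rates, f(n) = Θ(g(n)) is false.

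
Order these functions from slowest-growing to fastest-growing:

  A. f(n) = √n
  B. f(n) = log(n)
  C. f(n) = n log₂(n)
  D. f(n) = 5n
B < A < D < C

Comparing growth rates:
B = log(n) is O(log n)
A = √n is O(√n)
D = 5n is O(n)
C = n log₂(n) is O(n log n)

Therefore, the order from slowest to fastest is: B < A < D < C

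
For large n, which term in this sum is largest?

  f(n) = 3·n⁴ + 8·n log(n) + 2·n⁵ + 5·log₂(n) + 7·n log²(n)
2·n⁵

Looking at each term:
  - 3·n⁴ is O(n⁴)
  - 8·n log(n) is O(n log n)
  - 2·n⁵ is O(n⁵)
  - 5·log₂(n) is O(log n)
  - 7·n log²(n) is O(n log² n)

The term 2·n⁵ (O(n⁵)) grows fastest and dominates all others.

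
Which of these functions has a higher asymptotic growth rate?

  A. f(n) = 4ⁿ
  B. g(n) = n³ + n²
A

f(n) = 4ⁿ is O(4ⁿ), while g(n) = n³ + n² is O(n³).
Since O(4ⁿ) grows faster than O(n³), f(n) dominates.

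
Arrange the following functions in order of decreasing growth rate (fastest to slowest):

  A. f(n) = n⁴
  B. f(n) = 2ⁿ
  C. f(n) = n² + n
B > A > C

Comparing growth rates:
B = 2ⁿ is O(2ⁿ)
A = n⁴ is O(n⁴)
C = n² + n is O(n²)

Therefore, the order from fastest to slowest is: B > A > C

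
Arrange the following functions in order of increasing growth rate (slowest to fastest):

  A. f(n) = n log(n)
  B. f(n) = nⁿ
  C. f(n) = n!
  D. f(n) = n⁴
A < D < C < B

Comparing growth rates:
A = n log(n) is O(n log n)
D = n⁴ is O(n⁴)
C = n! is O(n!)
B = nⁿ is O(nⁿ)

Therefore, the order from slowest to fastest is: A < D < C < B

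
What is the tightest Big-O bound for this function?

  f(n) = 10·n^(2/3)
O(n^(2/3))

The dominant term in 10·n^(2/3) is 10·n^(2/3), which is Θ(n^(2/3)).
Constants are absorbed, so the tightest bound is O(n^(2/3)).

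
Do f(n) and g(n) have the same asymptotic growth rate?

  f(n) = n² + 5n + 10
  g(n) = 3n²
True

f(n) = n² + 5n + 10 and g(n) = 3n² are both O(n²).
Since they have the same asymptotic growth rate, f(n) = Θ(g(n)) is true.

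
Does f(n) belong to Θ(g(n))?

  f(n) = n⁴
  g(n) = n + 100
False

f(n) = n⁴ is O(n⁴), and g(n) = n + 100 is O(n).
Since they have different growth rates, f(n) = Θ(g(n)) is false.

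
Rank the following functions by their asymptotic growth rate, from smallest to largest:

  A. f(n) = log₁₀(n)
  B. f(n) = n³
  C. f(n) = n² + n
A < C < B

Comparing growth rates:
A = log₁₀(n) is O(log n)
C = n² + n is O(n²)
B = n³ is O(n³)

Therefore, the order from slowest to fastest is: A < C < B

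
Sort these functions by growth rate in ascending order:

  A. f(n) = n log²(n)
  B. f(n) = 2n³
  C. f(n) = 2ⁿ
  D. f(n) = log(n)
D < A < B < C

Comparing growth rates:
D = log(n) is O(log n)
A = n log²(n) is O(n log² n)
B = 2n³ is O(n³)
C = 2ⁿ is O(2ⁿ)

Therefore, the order from slowest to fastest is: D < A < B < C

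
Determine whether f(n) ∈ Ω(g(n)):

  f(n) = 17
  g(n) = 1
True

f(n) = 17 and g(n) = 1 are both O(1).
Big-Ω permits equal growth rates (f ≥ c·g for some c > 0), so f(n) = Ω(g(n)) is true.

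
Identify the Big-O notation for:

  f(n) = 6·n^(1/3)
O(n^(1/3))

The dominant term in 6·n^(1/3) is 6·n^(1/3), which is Θ(n^(1/3)).
Constants are absorbed, so the tightest bound is O(n^(1/3)).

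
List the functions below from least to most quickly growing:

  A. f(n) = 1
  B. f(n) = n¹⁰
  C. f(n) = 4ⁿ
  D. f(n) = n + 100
A < D < B < C

Comparing growth rates:
A = 1 is O(1)
D = n + 100 is O(n)
B = n¹⁰ is O(n¹⁰)
C = 4ⁿ is O(4ⁿ)

Therefore, the order from slowest to fastest is: A < D < B < C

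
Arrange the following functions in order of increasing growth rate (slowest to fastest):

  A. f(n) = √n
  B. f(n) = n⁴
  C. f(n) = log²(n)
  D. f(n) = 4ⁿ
C < A < B < D

Comparing growth rates:
C = log²(n) is O(log² n)
A = √n is O(√n)
B = n⁴ is O(n⁴)
D = 4ⁿ is O(4ⁿ)

Therefore, the order from slowest to fastest is: C < A < B < D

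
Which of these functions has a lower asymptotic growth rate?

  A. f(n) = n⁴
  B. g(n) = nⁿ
A

f(n) = n⁴ is O(n⁴), while g(n) = nⁿ is O(nⁿ).
Since O(n⁴) grows slower than O(nⁿ), f(n) is dominated.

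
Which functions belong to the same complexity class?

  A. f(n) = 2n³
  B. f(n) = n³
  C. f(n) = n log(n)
A and B

Examining each function:
  A. 2n³ is O(n³)
  B. n³ is O(n³)
  C. n log(n) is O(n log n)

Functions A and B both have the same complexity class.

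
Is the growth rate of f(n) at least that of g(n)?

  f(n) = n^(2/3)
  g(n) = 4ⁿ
False

f(n) = n^(2/3) is O(n^(2/3)), and g(n) = 4ⁿ is O(4ⁿ).
Since O(n^(2/3)) grows slower than O(4ⁿ), f(n) = Ω(g(n)) is false.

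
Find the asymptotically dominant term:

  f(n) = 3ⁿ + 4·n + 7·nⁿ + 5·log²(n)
7·nⁿ

Looking at each term:
  - 3ⁿ is O(3ⁿ)
  - 4·n is O(n)
  - 7·nⁿ is O(nⁿ)
  - 5·log²(n) is O(log² n)

The term 7·nⁿ (O(nⁿ)) grows fastest and dominates all others.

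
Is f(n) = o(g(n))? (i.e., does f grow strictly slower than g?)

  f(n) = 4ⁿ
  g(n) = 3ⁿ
False

f(n) = 4ⁿ is O(4ⁿ), and g(n) = 3ⁿ is O(3ⁿ).
Since O(4ⁿ) grows faster than or equal to O(3ⁿ), f(n) = o(g(n)) is false.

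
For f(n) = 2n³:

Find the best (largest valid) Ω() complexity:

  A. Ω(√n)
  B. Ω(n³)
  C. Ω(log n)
B

f(n) = 2n³ is Ω(n³).
All listed options are valid Big-Ω bounds (lower bounds),
but Ω(n³) is the tightest (largest valid bound).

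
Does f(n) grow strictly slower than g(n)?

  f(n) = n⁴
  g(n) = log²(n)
False

f(n) = n⁴ is O(n⁴), and g(n) = log²(n) is O(log² n).
Since O(n⁴) grows faster than or equal to O(log² n), f(n) = o(g(n)) is false.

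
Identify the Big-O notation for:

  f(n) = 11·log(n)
O(log n)

The dominant term in 11·log(n) is 11·log(n), which is Θ(log n).
Constants are absorbed, so the tightest bound is O(log n).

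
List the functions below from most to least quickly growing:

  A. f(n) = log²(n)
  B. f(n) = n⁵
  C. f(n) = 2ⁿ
C > B > A

Comparing growth rates:
C = 2ⁿ is O(2ⁿ)
B = n⁵ is O(n⁵)
A = log²(n) is O(log² n)

Therefore, the order from fastest to slowest is: C > B > A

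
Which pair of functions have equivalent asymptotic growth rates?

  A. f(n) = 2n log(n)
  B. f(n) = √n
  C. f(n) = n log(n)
A and C

Examining each function:
  A. 2n log(n) is O(n log n)
  B. √n is O(√n)
  C. n log(n) is O(n log n)

Functions A and C both have the same complexity class.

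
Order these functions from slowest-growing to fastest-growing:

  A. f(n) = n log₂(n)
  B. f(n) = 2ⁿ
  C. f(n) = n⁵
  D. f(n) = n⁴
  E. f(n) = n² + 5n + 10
A < E < D < C < B

Comparing growth rates:
A = n log₂(n) is O(n log n)
E = n² + 5n + 10 is O(n²)
D = n⁴ is O(n⁴)
C = n⁵ is O(n⁵)
B = 2ⁿ is O(2ⁿ)

Therefore, the order from slowest to fastest is: A < E < D < C < B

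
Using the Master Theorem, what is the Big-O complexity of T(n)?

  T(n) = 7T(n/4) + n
Θ(n^log₄(7))

Master Theorem: a = 7, b = 4, f(n) = n.
Compute the critical exponent d = log₄(7) = 1.404.
Compare f(n) = Θ(n) against n^d:
  k = 1 < d = 1.404, so f(n) = O(n^(d-ε)) — Case 1.
  The recursion cost dominates: T(n) = Θ(n^d) = Θ(n^log₄(7)).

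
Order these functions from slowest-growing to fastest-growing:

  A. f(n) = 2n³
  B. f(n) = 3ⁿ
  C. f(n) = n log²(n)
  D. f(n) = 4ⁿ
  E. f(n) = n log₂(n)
E < C < A < B < D

Comparing growth rates:
E = n log₂(n) is O(n log n)
C = n log²(n) is O(n log² n)
A = 2n³ is O(n³)
B = 3ⁿ is O(3ⁿ)
D = 4ⁿ is O(4ⁿ)

Therefore, the order from slowest to fastest is: E < C < A < B < D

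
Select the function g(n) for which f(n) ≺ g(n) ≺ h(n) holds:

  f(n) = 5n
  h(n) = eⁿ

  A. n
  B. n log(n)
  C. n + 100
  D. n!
B

We need g(n) with 5n = o(g(n)) and g(n) = o(eⁿ), i.e. O(n) ≺ g ≺ O(eⁿ).
Check each option:
  A. n — O(n) does not grow strictly faster than f(n)
  B. n log(n) — O(n log n) is strictly between O(n) and O(eⁿ) ✓
  C. n + 100 — O(n) does not grow strictly faster than f(n)
  D. n! — O(n!) does not grow strictly slower than h(n)

Only option B (n log(n)) lies strictly between.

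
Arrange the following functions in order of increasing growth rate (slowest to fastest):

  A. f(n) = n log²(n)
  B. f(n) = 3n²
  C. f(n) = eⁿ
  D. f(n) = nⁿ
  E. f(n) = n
E < A < B < C < D

Comparing growth rates:
E = n is O(n)
A = n log²(n) is O(n log² n)
B = 3n² is O(n²)
C = eⁿ is O(eⁿ)
D = nⁿ is O(nⁿ)

Therefore, the order from slowest to fastest is: E < A < B < C < D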